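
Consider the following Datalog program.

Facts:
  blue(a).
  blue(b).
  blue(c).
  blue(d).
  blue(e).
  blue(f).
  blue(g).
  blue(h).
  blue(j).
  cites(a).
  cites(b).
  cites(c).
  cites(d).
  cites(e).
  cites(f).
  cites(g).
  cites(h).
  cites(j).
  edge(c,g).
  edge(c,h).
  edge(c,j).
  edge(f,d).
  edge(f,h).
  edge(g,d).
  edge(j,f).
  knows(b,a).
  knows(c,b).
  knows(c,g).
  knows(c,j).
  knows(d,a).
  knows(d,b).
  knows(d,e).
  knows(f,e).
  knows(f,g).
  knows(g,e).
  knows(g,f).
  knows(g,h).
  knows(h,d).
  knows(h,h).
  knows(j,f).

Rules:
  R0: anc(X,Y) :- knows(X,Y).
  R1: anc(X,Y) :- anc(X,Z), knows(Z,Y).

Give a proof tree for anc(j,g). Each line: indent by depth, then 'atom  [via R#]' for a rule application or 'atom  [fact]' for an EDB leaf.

round 1: derive anc(b,a) via R0 from knows(b,a)
round 1: derive anc(c,b) via R0 from knows(c,b)
round 1: derive anc(c,g) via R0 from knows(c,g)
round 1: derive anc(c,j) via R0 from knows(c,j)
round 1: derive anc(d,a) via R0 from knows(d,a)
round 1: derive anc(d,b) via R0 from knows(d,b)
round 1: derive anc(d,e) via R0 from knows(d,e)
round 1: derive anc(f,e) via R0 from knows(f,e)
round 1: derive anc(f,g) via R0 from knows(f,g)
round 1: derive anc(g,e) via R0 from knows(g,e)
round 1: derive anc(g,f) via R0 from knows(g,f)
round 1: derive anc(g,h) via R0 from knows(g,h)
round 1: derive anc(h,d) via R0 from knows(h,d)
round 1: derive anc(h,h) via R0 from knows(h,h)
round 1: derive anc(j,f) via R0 from knows(j,f)
round 2: derive anc(c,a) via R1 from anc(c,b), knows(b,a)
round 2: derive anc(c,e) via R1 from anc(c,g), knows(g,e)
round 2: derive anc(c,f) via R1 from anc(c,g), knows(g,f)
round 2: derive anc(c,h) via R1 from anc(c,g), knows(g,h)
round 2: derive anc(f,f) via R1 from anc(f,g), knows(g,f)
round 2: derive anc(f,h) via R1 from anc(f,g), knows(g,h)
round 2: derive anc(g,d) via R1 from anc(g,h), knows(h,d)
round 2: derive anc(g,g) via R1 from anc(g,f), knows(f,g)
round 2: derive anc(h,a) via R1 from anc(h,d), knows(d,a)
round 2: derive anc(h,b) via R1 from anc(h,d), knows(d,b)
round 2: derive anc(h,e) via R1 from anc(h,d), knows(d,e)
round 2: derive anc(j,e) via R1 from anc(j,f), knows(f,e)
round 2: derive anc(j,g) via R1 from anc(j,f), knows(f,g)
round 3: derive anc(c,d) via R1 from anc(c,h), knows(h,d)
round 3: derive anc(f,d) via R1 from anc(f,h), knows(h,d)
round 3: derive anc(g,a) via R1 from anc(g,d), knows(d,a)
round 3: derive anc(g,b) via R1 from anc(g,d), knows(d,b)
round 3: derive anc(j,h) via R1 from anc(j,g), knows(g,h)
round 4: derive anc(f,a) via R1 from anc(f,d), knows(d,a)
round 4: derive anc(f,b) via R1 from anc(f,d), knows(d,b)
round 4: derive anc(j,d) via R1 from anc(j,h), knows(h,d)
round 5: derive anc(j,a) via R1 from anc(j,d), knows(d,a)
round 5: derive anc(j,b) via R1 from anc(j,d), knows(d,b)

anc(j,g)  [via R1]
  anc(j,f)  [via R0]
    knows(j,f)  [fact]
  knows(f,g)  [fact]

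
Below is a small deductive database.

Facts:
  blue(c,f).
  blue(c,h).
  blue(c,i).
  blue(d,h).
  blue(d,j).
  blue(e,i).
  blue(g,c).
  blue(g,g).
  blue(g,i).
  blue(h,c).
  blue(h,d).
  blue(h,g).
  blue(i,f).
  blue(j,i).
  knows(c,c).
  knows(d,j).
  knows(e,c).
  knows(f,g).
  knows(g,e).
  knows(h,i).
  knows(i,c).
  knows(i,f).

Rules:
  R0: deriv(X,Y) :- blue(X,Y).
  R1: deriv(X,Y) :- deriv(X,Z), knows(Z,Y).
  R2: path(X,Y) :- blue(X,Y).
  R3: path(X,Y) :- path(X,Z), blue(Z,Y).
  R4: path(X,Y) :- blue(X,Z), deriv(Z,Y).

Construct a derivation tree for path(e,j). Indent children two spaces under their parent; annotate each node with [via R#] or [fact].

path(e,j)  [via R3]
  path(e,d)  [via R3]
    path(e,h)  [via R3]
      path(e,c)  [via R3]
        path(e,g)  [via R4]
          blue(e,i)  [fact]
          deriv(i,g)  [via R1]
            deriv(i,f)  [via R0]
              blue(i,f)  [fact]
            knows(f,g)  [fact]
        blue(g,c)  [fact]
      blue(c,h)  [fact]
    blue(h,d)  [fact]
  blue(d,j)  [fact]

round 1: derive deriv(c,f) via R0 from blue(c,f)
round 1: derive deriv(c,h) via R0 from blue(c,h)
round 1: derive deriv(c,i) via R0 from blue(c,i)
round 1: derive deriv(d,h) via R0 from blue(d,h)
round 1: derive deriv(d,j) via R0 from blue(d,j)
round 1: derive deriv(e,i) via R0 from blue(e,i)
round 1: derive deriv(g,c) via R0 from blue(g,c)
round 1: derive deriv(g,g) via R0 from blue(g,g)
round 1: derive deriv(g,i) via R0 from blue(g,i)
round 1: derive deriv(h,c) via R0 from blue(h,c)
round 1: derive deriv(h,d) via R0 from blue(h,d)
round 1: derive deriv(h,g) via R0 from blue(h,g)
round 1: derive deriv(i,f) via R0 from blue(i,f)
round 1: derive deriv(j,i) via R0 from blue(j,i)
round 1: derive path(c,f) via R2 from blue(c,f)
round 1: derive path(c,h) via R2 from blue(c,h)
round 1: derive path(c,i) via R2 from blue(c,i)
round 1: derive path(d,h) via R2 from blue(d,h)
round 1: derive path(d,j) via R2 from blue(d,j)
round 1: derive path(e,i) via R2 from blue(e,i)
round 1: derive path(g,c) via R2 from blue(g,c)
round 1: derive path(g,g) via R2 from blue(g,g)
round 1: derive path(g,i) via R2 from blue(g,i)
round 1: derive path(h,c) via R2 from blue(h,c)
round 1: derive path(h,d) via R2 from blue(h,d)
round 1: derive path(h,g) via R2 from blue(h,g)
round 1: derive path(i,f) via R2 from blue(i,f)
round 1: derive path(j,i) via R2 from blue(j,i)
round 2: derive deriv(c,c) via R1 from deriv(c,i), knows(i,c)
round 2: derive deriv(c,g) via R1 from deriv(c,f), knows(f,g)
round 2: derive deriv(d,i) via R1 from deriv(d,h), knows(h,i)
round 2: derive deriv(e,c) via R1 from deriv(e,i), knows(i,c)
round 2: derive deriv(e,f) via R1 from deriv(e,i), knows(i,f)
round 2: derive deriv(g,e) via R1 from deriv(g,g), knows(g,e)
round 2: derive deriv(g,f) via R1 from deriv(g,i), knows(i,f)
round 2: derive deriv(h,e) via R1 from deriv(h,g), knows(g,e)
round 2: derive deriv(h,j) via R1 from deriv(h,d), knows(d,j)
round 2: derive deriv(i,g) via R1 from deriv(i,f), knows(f,g)
round 2: derive deriv(j,c) via R1 from deriv(j,i), knows(i,c)
round 2: derive deriv(j,f) via R1 from deriv(j,i), knows(i,f)
round 2: derive path(c,c) via R3 from path(c,h), blue(h,c)
round 2: derive path(c,d) via R3 from path(c,h), blue(h,d)
round 2: derive path(c,g) via R3 from path(c,h), blue(h,g)
round 2: derive path(d,c) via R3 from path(d,h), blue(h,c)
round 2: derive path(d,d) via R3 from path(d,h), blue(h,d)
round 2: derive path(d,g) via R3 from path(d,h), blue(h,g)
round 2: derive path(d,i) via R3 from path(d,j), blue(j,i)
round 2: derive path(e,f) via R3 from path(e,i), blue(i,f)
round 2: derive path(g,f) via R3 from path(g,c), blue(c,f)
round 2: derive path(g,h) via R3 from path(g,c), blue(c,h)
round 2: derive path(h,f) via R3 from path(h,c), blue(c,f)
round 2: derive path(h,h) via R3 from path(h,c), blue(c,h)
round 2: derive path(h,i) via R3 from path(h,c), blue(c,i)
round 2: derive path(h,j) via R3 from path(h,d), blue(d,j)
round 2: derive path(j,f) via R3 from path(j,i), blue(i,f)
round 3: derive deriv(c,e) via R1 from deriv(c,g), knows(g,e)
round 3: derive deriv(d,c) via R1 from deriv(d,i), knows(i,c)
round 3: derive deriv(d,f) via R1 from deriv(d,i), knows(i,f)
round 3: derive deriv(e,g) via R1 from deriv(e,f), knows(f,g)
round 3: derive deriv(i,e) via R1 from deriv(i,g), knows(g,e)
round 3: derive deriv(j,g) via R1 from deriv(j,f), knows(f,g)
round 3: derive path(c,j) via R3 from path(c,d), blue(d,j)
round 3: derive path(d,f) via R3 from path(d,c), blue(c,f)
round 3: derive path(g,d) via R3 from path(g,h), blue(h,d)
round 3: derive path(c,e) via R4 from blue(c,h), deriv(h,e)
round 3: derive path(d,e) via R4 from blue(d,h), deriv(h,e)
round 3: derive path(e,g) via R4 from blue(e,i), deriv(i,g)
round 3: derive path(g,e) via R4 from blue(g,g), deriv(g,e)
round 3: derive path(h,e) via R4 from blue(h,g), deriv(g,e)
round 3: derive path(j,g) via R4 from blue(j,i), deriv(i,g)
round 4: derive deriv(d,g) via R1 from deriv(d,f), knows(f,g)
round 4: derive deriv(e,e) via R1 from deriv(e,g), knows(g,e)
round 4: derive deriv(i,c) via R1 from deriv(i,e), knows(e,c)
round 4: derive deriv(j,e) via R1 from deriv(j,g), knows(g,e)
round 4: derive path(e,c) via R3 from path(e,g), blue(g,c)
round 4: derive path(g,j) via R3 from path(g,d), blue(d,j)
round 4: derive path(j,c) via R3 from path(j,g), blue(g,c)
round 4: derive path(e,e) via R4 from blue(e,i), deriv(i,e)
round 4: derive path(j,e) via R4 from blue(j,i), deriv(i,e)
round 5: derive deriv(d,e) via R1 from deriv(d,g), knows(g,e)
round 5: derive path(e,h) via R3 from path(e,c), blue(c,h)
round 5: derive path(j,h) via R3 from path(j,c), blue(c,h)
round 6: derive path(e,d) via R3 from path(e,h), blue(h,d)
round 6: derive path(j,d) via R3 from path(j,h), blue(h,d)
round 7: derive path(e,j) via R3 from path(e,d), blue(d,j)
round 7: derive path(j,j) via R3 from path(j,d), blue(d,j)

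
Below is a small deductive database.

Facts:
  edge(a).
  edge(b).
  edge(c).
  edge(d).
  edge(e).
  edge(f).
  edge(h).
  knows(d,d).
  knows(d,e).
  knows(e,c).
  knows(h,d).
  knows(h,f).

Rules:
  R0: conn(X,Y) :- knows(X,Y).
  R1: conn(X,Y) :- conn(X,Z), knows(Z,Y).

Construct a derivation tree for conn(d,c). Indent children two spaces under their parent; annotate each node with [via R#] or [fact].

round 1: derive conn(d,d) via R0 from knows(d,d)
round 1: derive conn(d,e) via R0 from knows(d,e)
round 1: derive conn(e,c) via R0 from knows(e,c)
round 1: derive conn(h,d) via R0 from knows(h,d)
round 1: derive conn(h,f) via R0 from knows(h,f)
round 2: derive conn(d,c) via R1 from conn(d,e), knows(e,c)
round 2: derive conn(h,e) via R1 from conn(h,d), knows(d,e)
round 3: derive conn(h,c) via R1 from conn(h,e), knows(e,c)

conn(d,c)  [via R1]
  conn(d,e)  [via R0]
    knows(d,e)  [fact]
  knows(e,c)  [fact]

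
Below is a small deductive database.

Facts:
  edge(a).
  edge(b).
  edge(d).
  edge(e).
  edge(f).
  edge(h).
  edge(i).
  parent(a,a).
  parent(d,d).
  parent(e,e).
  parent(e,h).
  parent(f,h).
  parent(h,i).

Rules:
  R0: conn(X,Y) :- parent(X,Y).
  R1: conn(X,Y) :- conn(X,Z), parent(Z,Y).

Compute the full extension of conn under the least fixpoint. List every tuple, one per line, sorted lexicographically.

conn(a,a)
conn(d,d)
conn(e,e)
conn(e,h)
conn(e,i)
conn(f,h)
conn(f,i)
conn(h,i)

round 1: derive conn(a,a) via R0 from parent(a,a)
round 1: derive conn(d,d) via R0 from parent(d,d)
round 1: derive conn(e,e) via R0 from parent(e,e)
round 1: derive conn(e,h) via R0 from parent(e,h)
round 1: derive conn(f,h) via R0 from parent(f,h)
round 1: derive conn(h,i) via R0 from parent(h,i)
round 2: derive conn(e,i) via R1 from conn(e,h), parent(h,i)
round 2: derive conn(f,i) via R1 from conn(f,h), parent(h,i)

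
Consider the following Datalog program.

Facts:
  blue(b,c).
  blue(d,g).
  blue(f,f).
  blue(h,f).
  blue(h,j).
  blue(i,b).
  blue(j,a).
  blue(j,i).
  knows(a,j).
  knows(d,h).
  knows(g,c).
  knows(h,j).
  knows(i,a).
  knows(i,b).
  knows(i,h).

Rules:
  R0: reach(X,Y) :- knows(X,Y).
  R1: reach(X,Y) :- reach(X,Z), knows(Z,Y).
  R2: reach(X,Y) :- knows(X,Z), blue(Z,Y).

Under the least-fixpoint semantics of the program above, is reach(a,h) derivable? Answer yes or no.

round 1: derive reach(a,j) via R0 from knows(a,j)
round 1: derive reach(d,h) via R0 from knows(d,h)
round 1: derive reach(g,c) via R0 from knows(g,c)
round 1: derive reach(h,j) via R0 from knows(h,j)
round 1: derive reach(i,a) via R0 from knows(i,a)
round 1: derive reach(i,b) via R0 from knows(i,b)
round 1: derive reach(i,h) via R0 from knows(i,h)
round 1: derive reach(a,a) via R2 from knows(a,j), blue(j,a)
round 1: derive reach(a,i) via R2 from knows(a,j), blue(j,i)
round 1: derive reach(d,f) via R2 from knows(d,h), blue(h,f)
round 1: derive reach(d,j) via R2 from knows(d,h), blue(h,j)
round 1: derive reach(h,a) via R2 from knows(h,j), blue(j,a)
round 1: derive reach(h,i) via R2 from knows(h,j), blue(j,i)
round 1: derive reach(i,c) via R2 from knows(i,b), blue(b,c)
round 1: derive reach(i,f) via R2 from knows(i,h), blue(h,f)
round 1: derive reach(i,j) via R2 from knows(i,h), blue(h,j)
round 2: derive reach(a,b) via R1 from reach(a,i), knows(i,b)
round 2: derive reach(a,h) via R1 from reach(a,i), knows(i,h)
round 2: derive reach(h,b) via R1 from reach(h,i), knows(i,b)
round 2: derive reach(h,h) via R1 from reach(h,i), knows(i,h)

yes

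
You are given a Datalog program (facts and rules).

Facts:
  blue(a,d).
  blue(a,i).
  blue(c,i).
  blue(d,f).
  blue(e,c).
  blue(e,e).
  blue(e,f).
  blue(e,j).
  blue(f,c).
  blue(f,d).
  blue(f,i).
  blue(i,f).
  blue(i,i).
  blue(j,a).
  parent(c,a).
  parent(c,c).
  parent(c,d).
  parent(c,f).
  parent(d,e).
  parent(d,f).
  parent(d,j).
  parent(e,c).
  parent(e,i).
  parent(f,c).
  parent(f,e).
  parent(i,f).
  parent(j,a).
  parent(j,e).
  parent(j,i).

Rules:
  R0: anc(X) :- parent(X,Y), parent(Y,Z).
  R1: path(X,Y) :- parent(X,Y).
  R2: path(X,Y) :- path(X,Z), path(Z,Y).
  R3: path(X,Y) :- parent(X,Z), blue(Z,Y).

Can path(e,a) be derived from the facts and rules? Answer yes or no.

round 1: derive path(c,a) via R1 from parent(c,a)
round 1: derive path(c,c) via R1 from parent(c,c)
round 1: derive path(c,d) via R1 from parent(c,d)
round 1: derive path(c,f) via R1 from parent(c,f)
round 1: derive path(d,e) via R1 from parent(d,e)
round 1: derive path(d,f) via R1 from parent(d,f)
round 1: derive path(d,j) via R1 from parent(d,j)
round 1: derive path(e,c) via R1 from parent(e,c)
round 1: derive path(e,i) via R1 from parent(e,i)
round 1: derive path(f,c) via R1 from parent(f,c)
round 1: derive path(f,e) via R1 from parent(f,e)
round 1: derive path(i,f) via R1 from parent(i,f)
round 1: derive path(j,a) via R1 from parent(j,a)
round 1: derive path(j,e) via R1 from parent(j,e)
round 1: derive path(j,i) via R1 from parent(j,i)
round 1: derive path(c,i) via R3 from parent(c,a), blue(a,i)
round 1: derive path(d,a) via R3 from parent(d,j), blue(j,a)
round 1: derive path(d,c) via R3 from parent(d,e), blue(e,c)
round 1: derive path(d,d) via R3 from parent(d,f), blue(f,d)
round 1: derive path(d,i) via R3 from parent(d,f), blue(f,i)
round 1: derive path(e,f) via R3 from parent(e,i), blue(i,f)
round 1: derive path(f,f) via R3 from parent(f,e), blue(e,f)
round 1: derive path(f,i) via R3 from parent(f,c), blue(c,i)
round 1: derive path(f,j) via R3 from parent(f,e), blue(e,j)
round 1: derive path(i,c) via R3 from parent(i,f), blue(f,c)
round 1: derive path(i,d) via R3 from parent(i,f), blue(f,d)
round 1: derive path(i,i) via R3 from parent(i,f), blue(f,i)
round 1: derive path(j,c) via R3 from parent(j,e), blue(e,c)
round 1: derive path(j,d) via R3 from parent(j,a), blue(a,d)
round 1: derive path(j,f) via R3 from parent(j,e), blue(e,f)
round 1: derive path(j,j) via R3 from parent(j,e), blue(e,j)
round 2: derive path(c,e) via R2 from path(c,d), path(d,e)
round 2: derive path(c,j) via R2 from path(c,d), path(d,j)
round 2: derive path(e,a) via R2 from path(e,c), path(c,a)
round 2: derive path(e,d) via R2 from path(e,c), path(c,d)
round 2: derive path(e,e) via R2 from path(e,f), path(f,e)
round 2: derive path(e,j) via R2 from path(e,f), path(f,j)
round 2: derive path(f,a) via R2 from path(f,c), path(c,a)
round 2: derive path(f,d) via R2 from path(f,c), path(c,d)
round 2: derive path(i,a) via R2 from path(i,c), path(c,a)
round 2: derive path(i,e) via R2 from path(i,d), path(d,e)
round 2: derive path(i,j) via R2 from path(i,d), path(d,j)

yes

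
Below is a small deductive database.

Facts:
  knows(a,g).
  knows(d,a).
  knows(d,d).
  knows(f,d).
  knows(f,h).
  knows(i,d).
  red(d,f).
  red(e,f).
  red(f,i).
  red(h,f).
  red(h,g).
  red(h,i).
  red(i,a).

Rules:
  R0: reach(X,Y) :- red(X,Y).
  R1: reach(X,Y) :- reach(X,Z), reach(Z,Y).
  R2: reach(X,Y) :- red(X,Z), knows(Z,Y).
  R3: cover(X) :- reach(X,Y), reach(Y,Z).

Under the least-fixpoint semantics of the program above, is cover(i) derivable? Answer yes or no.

no

round 1: derive reach(d,f) via R0 from red(d,f)
round 1: derive reach(e,f) via R0 from red(e,f)
round 1: derive reach(f,i) via R0 from red(f,i)
round 1: derive reach(h,f) via R0 from red(h,f)
round 1: derive reach(h,g) via R0 from red(h,g)
round 1: derive reach(h,i) via R0 from red(h,i)
round 1: derive reach(i,a) via R0 from red(i,a)
round 1: derive reach(d,d) via R2 from red(d,f), knows(f,d)
round 1: derive reach(d,h) via R2 from red(d,f), knows(f,h)
round 1: derive reach(e,d) via R2 from red(e,f), knows(f,d)
round 1: derive reach(e,h) via R2 from red(e,f), knows(f,h)
round 1: derive reach(f,d) via R2 from red(f,i), knows(i,d)
round 1: derive reach(h,d) via R2 from red(h,f), knows(f,d)
round 1: derive reach(h,h) via R2 from red(h,f), knows(f,h)
round 1: derive reach(i,g) via R2 from red(i,a), knows(a,g)
round 2: derive reach(d,g) via R1 from reach(d,h), reach(h,g)
round 2: derive reach(d,i) via R1 from reach(d,f), reach(f,i)
round 2: derive reach(e,g) via R1 from reach(e,h), reach(h,g)
round 2: derive reach(e,i) via R1 from reach(e,f), reach(f,i)
round 2: derive reach(f,a) via R1 from reach(f,i), reach(i,a)
round 2: derive reach(f,f) via R1 from reach(f,d), reach(d,f)
round 2: derive reach(f,g) via R1 from reach(f,i), reach(i,g)
round 2: derive reach(f,h) via R1 from reach(f,d), reach(d,h)
round 2: derive reach(h,a) via R1 from reach(h,i), reach(i,a)
round 2: derive cover(d) via R3 from reach(d,d), reach(d,d)
round 2: derive cover(e) via R3 from reach(e,d), reach(d,d)
round 2: derive cover(f) via R3 from reach(f,d), reach(d,d)
round 2: derive cover(h) via R3 from reach(h,d), reach(d,d)
round 3: derive reach(d,a) via R1 from reach(d,f), reach(f,a)
round 3: derive reach(e,a) via R1 from reach(e,f), reach(f,a)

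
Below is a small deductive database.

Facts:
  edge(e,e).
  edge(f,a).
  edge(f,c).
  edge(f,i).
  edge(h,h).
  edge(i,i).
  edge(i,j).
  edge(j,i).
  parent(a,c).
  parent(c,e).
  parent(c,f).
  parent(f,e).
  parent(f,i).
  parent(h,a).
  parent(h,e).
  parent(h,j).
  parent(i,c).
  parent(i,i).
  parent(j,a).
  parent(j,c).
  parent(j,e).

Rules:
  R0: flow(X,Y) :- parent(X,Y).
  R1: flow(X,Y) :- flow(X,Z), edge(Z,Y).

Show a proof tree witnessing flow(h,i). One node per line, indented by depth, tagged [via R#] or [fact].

round 1: derive flow(a,c) via R0 from parent(a,c)
round 1: derive flow(c,e) via R0 from parent(c,e)
round 1: derive flow(c,f) via R0 from parent(c,f)
round 1: derive flow(f,e) via R0 from parent(f,e)
round 1: derive flow(f,i) via R0 from parent(f,i)
round 1: derive flow(h,a) via R0 from parent(h,a)
round 1: derive flow(h,e) via R0 from parent(h,e)
round 1: derive flow(h,j) via R0 from parent(h,j)
round 1: derive flow(i,c) via R0 from parent(i,c)
round 1: derive flow(i,i) via R0 from parent(i,i)
round 1: derive flow(j,a) via R0 from parent(j,a)
round 1: derive flow(j,c) via R0 from parent(j,c)
round 1: derive flow(j,e) via R0 from parent(j,e)
round 2: derive flow(c,a) via R1 from flow(c,f), edge(f,a)
round 2: derive flow(c,c) via R1 from flow(c,f), edge(f,c)
round 2: derive flow(c,i) via R1 from flow(c,f), edge(f,i)
round 2: derive flow(f,j) via R1 from flow(f,i), edge(i,j)
round 2: derive flow(h,i) via R1 from flow(h,j), edge(j,i)
round 2: derive flow(i,j) via R1 from flow(i,i), edge(i,j)
round 3: derive flow(c,j) via R1 from flow(c,i), edge(i,j)

flow(h,i)  [via R1]
  flow(h,j)  [via R0]
    parent(h,j)  [fact]
  edge(j,i)  [fact]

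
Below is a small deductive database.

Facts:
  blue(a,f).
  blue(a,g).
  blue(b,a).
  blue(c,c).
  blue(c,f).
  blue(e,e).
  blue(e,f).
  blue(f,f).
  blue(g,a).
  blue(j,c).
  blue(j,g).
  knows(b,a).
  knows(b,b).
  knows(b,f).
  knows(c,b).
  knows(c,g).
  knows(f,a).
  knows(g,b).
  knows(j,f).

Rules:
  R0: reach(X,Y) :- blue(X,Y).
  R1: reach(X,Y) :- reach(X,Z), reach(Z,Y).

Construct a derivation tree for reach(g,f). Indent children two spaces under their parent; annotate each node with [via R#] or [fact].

round 1: derive reach(a,f) via R0 from blue(a,f)
round 1: derive reach(a,g) via R0 from blue(a,g)
round 1: derive reach(b,a) via R0 from blue(b,a)
round 1: derive reach(c,c) via R0 from blue(c,c)
round 1: derive reach(c,f) via R0 from blue(c,f)
round 1: derive reach(e,e) via R0 from blue(e,e)
round 1: derive reach(e,f) via R0 from blue(e,f)
round 1: derive reach(f,f) via R0 from blue(f,f)
round 1: derive reach(g,a) via R0 from blue(g,a)
round 1: derive reach(j,c) via R0 from blue(j,c)
round 1: derive reach(j,g) via R0 from blue(j,g)
round 2: derive reach(a,a) via R1 from reach(a,g), reach(g,a)
round 2: derive reach(b,f) via R1 from reach(b,a), reach(a,f)
round 2: derive reach(b,g) via R1 from reach(b,a), reach(a,g)
round 2: derive reach(g,f) via R1 from reach(g,a), reach(a,f)
round 2: derive reach(g,g) via R1 from reach(g,a), reach(a,g)
round 2: derive reach(j,a) via R1 from reach(j,g), reach(g,a)
round 2: derive reach(j,f) via R1 from reach(j,c), reach(c,f)

reach(g,f)  [via R1]
  reach(g,a)  [via R0]
    blue(g,a)  [fact]
  reach(a,f)  [via R0]
    blue(a,f)  [fact]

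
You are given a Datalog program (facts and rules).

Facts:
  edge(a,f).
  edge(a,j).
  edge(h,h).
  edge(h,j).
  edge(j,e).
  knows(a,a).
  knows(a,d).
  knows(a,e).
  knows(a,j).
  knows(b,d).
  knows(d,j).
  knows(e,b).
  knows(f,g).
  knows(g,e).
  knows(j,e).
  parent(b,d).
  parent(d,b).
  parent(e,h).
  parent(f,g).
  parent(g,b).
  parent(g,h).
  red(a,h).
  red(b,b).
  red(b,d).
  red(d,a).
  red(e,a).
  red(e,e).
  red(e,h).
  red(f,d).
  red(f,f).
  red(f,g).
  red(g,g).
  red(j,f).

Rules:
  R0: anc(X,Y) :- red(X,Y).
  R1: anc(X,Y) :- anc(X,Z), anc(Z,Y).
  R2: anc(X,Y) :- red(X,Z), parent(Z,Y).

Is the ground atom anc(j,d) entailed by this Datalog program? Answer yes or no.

yes

round 1: derive anc(a,h) via R0 from red(a,h)
round 1: derive anc(b,b) via R0 from red(b,b)
round 1: derive anc(b,d) via R0 from red(b,d)
round 1: derive anc(d,a) via R0 from red(d,a)
round 1: derive anc(e,a) via R0 from red(e,a)
round 1: derive anc(e,e) via R0 from red(e,e)
round 1: derive anc(e,h) via R0 from red(e,h)
round 1: derive anc(f,d) via R0 from red(f,d)
round 1: derive anc(f,f) via R0 from red(f,f)
round 1: derive anc(f,g) via R0 from red(f,g)
round 1: derive anc(g,g) via R0 from red(g,g)
round 1: derive anc(j,f) via R0 from red(j,f)
round 1: derive anc(f,b) via R2 from red(f,d), parent(d,b)
round 1: derive anc(f,h) via R2 from red(f,g), parent(g,h)
round 1: derive anc(g,b) via R2 from red(g,g), parent(g,b)
round 1: derive anc(g,h) via R2 from red(g,g), parent(g,h)
round 1: derive anc(j,g) via R2 from red(j,f), parent(f,g)
round 2: derive anc(b,a) via R1 from anc(b,d), anc(d,a)
round 2: derive anc(d,h) via R1 from anc(d,a), anc(a,h)
round 2: derive anc(f,a) via R1 from anc(f,d), anc(d,a)
round 2: derive anc(g,d) via R1 from anc(g,b), anc(b,d)
round 2: derive anc(j,b) via R1 from anc(j,f), anc(f,b)
round 2: derive anc(j,d) via R1 from anc(j,f), anc(f,d)
round 2: derive anc(j,h) via R1 from anc(j,f), anc(f,h)
round 3: derive anc(b,h) via R1 from anc(b,a), anc(a,h)
round 3: derive anc(g,a) via R1 from anc(g,b), anc(b,a)
round 3: derive anc(j,a) via R1 from anc(j,b), anc(b,a)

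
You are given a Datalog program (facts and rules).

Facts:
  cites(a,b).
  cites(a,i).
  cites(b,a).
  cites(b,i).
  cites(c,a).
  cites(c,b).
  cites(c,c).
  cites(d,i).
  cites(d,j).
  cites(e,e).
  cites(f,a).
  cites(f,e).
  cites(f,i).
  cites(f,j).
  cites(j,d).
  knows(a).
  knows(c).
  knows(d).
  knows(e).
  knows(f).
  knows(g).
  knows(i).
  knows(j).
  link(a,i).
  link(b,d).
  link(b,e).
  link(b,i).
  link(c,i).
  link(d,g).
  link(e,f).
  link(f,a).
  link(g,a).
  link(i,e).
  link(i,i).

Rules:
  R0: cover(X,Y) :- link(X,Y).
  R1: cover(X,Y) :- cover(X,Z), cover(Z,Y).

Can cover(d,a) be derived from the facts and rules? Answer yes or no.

round 1: derive cover(a,i) via R0 from link(a,i)
round 1: derive cover(b,d) via R0 from link(b,d)
round 1: derive cover(b,e) via R0 from link(b,e)
round 1: derive cover(b,i) via R0 from link(b,i)
round 1: derive cover(c,i) via R0 from link(c,i)
round 1: derive cover(d,g) via R0 from link(d,g)
round 1: derive cover(e,f) via R0 from link(e,f)
round 1: derive cover(f,a) via R0 from link(f,a)
round 1: derive cover(g,a) via R0 from link(g,a)
round 1: derive cover(i,e) via R0 from link(i,e)
round 1: derive cover(i,i) via R0 from link(i,i)
round 2: derive cover(a,e) via R1 from cover(a,i), cover(i,e)
round 2: derive cover(b,f) via R1 from cover(b,e), cover(e,f)
round 2: derive cover(b,g) via R1 from cover(b,d), cover(d,g)
round 2: derive cover(c,e) via R1 from cover(c,i), cover(i,e)
round 2: derive cover(d,a) via R1 from cover(d,g), cover(g,a)
round 2: derive cover(e,a) via R1 from cover(e,f), cover(f,a)
round 2: derive cover(f,i) via R1 from cover(f,a), cover(a,i)
round 2: derive cover(g,i) via R1 from cover(g,a), cover(a,i)
round 2: derive cover(i,f) via R1 from cover(i,e), cover(e,f)
round 3: derive cover(a,a) via R1 from cover(a,e), cover(e,a)
round 3: derive cover(a,f) via R1 from cover(a,e), cover(e,f)
round 3: derive cover(b,a) via R1 from cover(b,d), cover(d,a)
round 3: derive cover(c,a) via R1 from cover(c,e), cover(e,a)
round 3: derive cover(c,f) via R1 from cover(c,e), cover(e,f)
round 3: derive cover(d,e) via R1 from cover(d,a), cover(a,e)
round 3: derive cover(d,i) via R1 from cover(d,a), cover(a,i)
round 3: derive cover(e,e) via R1 from cover(e,a), cover(a,e)
round 3: derive cover(e,i) via R1 from cover(e,a), cover(a,i)
round 3: derive cover(f,e) via R1 from cover(f,a), cover(a,e)
round 3: derive cover(f,f) via R1 from cover(f,i), cover(i,f)
round 3: derive cover(g,e) via R1 from cover(g,a), cover(a,e)
round 3: derive cover(g,f) via R1 from cover(g,i), cover(i,f)
round 3: derive cover(i,a) via R1 from cover(i,e), cover(e,a)
round 4: derive cover(d,f) via R1 from cover(d,a), cover(a,f)

yes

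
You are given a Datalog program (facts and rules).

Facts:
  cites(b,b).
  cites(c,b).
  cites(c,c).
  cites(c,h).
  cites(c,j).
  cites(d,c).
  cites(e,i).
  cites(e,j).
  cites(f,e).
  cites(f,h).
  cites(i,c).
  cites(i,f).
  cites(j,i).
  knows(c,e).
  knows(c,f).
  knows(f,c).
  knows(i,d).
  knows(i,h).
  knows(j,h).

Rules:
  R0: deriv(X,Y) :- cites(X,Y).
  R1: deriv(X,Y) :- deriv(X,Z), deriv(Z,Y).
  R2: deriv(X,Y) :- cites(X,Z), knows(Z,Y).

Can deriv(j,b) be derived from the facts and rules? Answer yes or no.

yes

round 1: derive deriv(b,b) via R0 from cites(b,b)
round 1: derive deriv(c,b) via R0 from cites(c,b)
round 1: derive deriv(c,c) via R0 from cites(c,c)
round 1: derive deriv(c,h) via R0 from cites(c,h)
round 1: derive deriv(c,j) via R0 from cites(c,j)
round 1: derive deriv(d,c) via R0 from cites(d,c)
round 1: derive deriv(e,i) via R0 from cites(e,i)
round 1: derive deriv(e,j) via R0 from cites(e,j)
round 1: derive deriv(f,e) via R0 from cites(f,e)
round 1: derive deriv(f,h) via R0 from cites(f,h)
round 1: derive deriv(i,c) via R0 from cites(i,c)
round 1: derive deriv(i,f) via R0 from cites(i,f)
round 1: derive deriv(j,i) via R0 from cites(j,i)
round 1: derive deriv(c,e) via R2 from cites(c,c), knows(c,e)
round 1: derive deriv(c,f) via R2 from cites(c,c), knows(c,f)
round 1: derive deriv(d,e) via R2 from cites(d,c), knows(c,e)
round 1: derive deriv(d,f) via R2 from cites(d,c), knows(c,f)
round 1: derive deriv(e,d) via R2 from cites(e,i), knows(i,d)
round 1: derive deriv(e,h) via R2 from cites(e,i), knows(i,h)
round 1: derive deriv(i,e) via R2 from cites(i,c), knows(c,e)
round 1: derive deriv(j,d) via R2 from cites(j,i), knows(i,d)
round 1: derive deriv(j,h) via R2 from cites(j,i), knows(i,h)
round 2: derive deriv(c,d) via R1 from deriv(c,e), deriv(e,d)
round 2: derive deriv(c,i) via R1 from deriv(c,e), deriv(e,i)
round 2: derive deriv(d,b) via R1 from deriv(d,c), deriv(c,b)
round 2: derive deriv(d,d) via R1 from deriv(d,e), deriv(e,d)
round 2: derive deriv(d,h) via R1 from deriv(d,c), deriv(c,h)
round 2: derive deriv(d,i) via R1 from deriv(d,e), deriv(e,i)
round 2: derive deriv(d,j) via R1 from deriv(d,c), deriv(c,j)
round 2: derive deriv(e,c) via R1 from deriv(e,d), deriv(d,c)
round 2: derive deriv(e,e) via R1 from deriv(e,d), deriv(d,e)
round 2: derive deriv(e,f) via R1 from deriv(e,d), deriv(d,f)
round 2: derive deriv(f,d) via R1 from deriv(f,e), deriv(e,d)
round 2: derive deriv(f,i) via R1 from deriv(f,e), deriv(e,i)
round 2: derive deriv(f,j) via R1 from deriv(f,e), deriv(e,j)
round 2: derive deriv(i,b) via R1 from deriv(i,c), deriv(c,b)
round 2: derive deriv(i,d) via R1 from deriv(i,e), deriv(e,d)
round 2: derive deriv(i,h) via R1 from deriv(i,c), deriv(c,h)
round 2: derive deriv(i,i) via R1 from deriv(i,e), deriv(e,i)
round 2: derive deriv(i,j) via R1 from deriv(i,c), deriv(c,j)
round 2: derive deriv(j,c) via R1 from deriv(j,d), deriv(d,c)
round 2: derive deriv(j,e) via R1 from deriv(j,d), deriv(d,e)
round 2: derive deriv(j,f) via R1 from deriv(j,d), deriv(d,f)
round 3: derive deriv(e,b) via R1 from deriv(e,c), deriv(c,b)
round 3: derive deriv(f,b) via R1 from deriv(f,d), deriv(d,b)
round 3: derive deriv(f,c) via R1 from deriv(f,d), deriv(d,c)
round 3: derive deriv(f,f) via R1 from deriv(f,d), deriv(d,f)
round 3: derive deriv(j,b) via R1 from deriv(j,c), deriv(c,b)
round 3: derive deriv(j,j) via R1 from deriv(j,c), deriv(c,j)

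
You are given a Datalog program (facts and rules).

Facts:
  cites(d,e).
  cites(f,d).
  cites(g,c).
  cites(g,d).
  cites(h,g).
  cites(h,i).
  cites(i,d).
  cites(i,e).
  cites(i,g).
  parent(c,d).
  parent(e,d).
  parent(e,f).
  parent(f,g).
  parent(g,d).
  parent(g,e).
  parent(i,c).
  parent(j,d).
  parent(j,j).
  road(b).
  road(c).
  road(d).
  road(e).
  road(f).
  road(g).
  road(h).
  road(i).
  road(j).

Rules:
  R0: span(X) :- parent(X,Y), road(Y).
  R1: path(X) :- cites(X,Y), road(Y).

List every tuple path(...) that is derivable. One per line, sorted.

round 1: derive path(d) via R1 from cites(d,e), road(e)
round 1: derive path(f) via R1 from cites(f,d), road(d)
round 1: derive path(g) via R1 from cites(g,c), road(c)
round 1: derive path(h) via R1 from cites(h,g), road(g)
round 1: derive path(i) via R1 from cites(i,d), road(d)

path(d)
path(f)
path(g)
path(h)
path(i)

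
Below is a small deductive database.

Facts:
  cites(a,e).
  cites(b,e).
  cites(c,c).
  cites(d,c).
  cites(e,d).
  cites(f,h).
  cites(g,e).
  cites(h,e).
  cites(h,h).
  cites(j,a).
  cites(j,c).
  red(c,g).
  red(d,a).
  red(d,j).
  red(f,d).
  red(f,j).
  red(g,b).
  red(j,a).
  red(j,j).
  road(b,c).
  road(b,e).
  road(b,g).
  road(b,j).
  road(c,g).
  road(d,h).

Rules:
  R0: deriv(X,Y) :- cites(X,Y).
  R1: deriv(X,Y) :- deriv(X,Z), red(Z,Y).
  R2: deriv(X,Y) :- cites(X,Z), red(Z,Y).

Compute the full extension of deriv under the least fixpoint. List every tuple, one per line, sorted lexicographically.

round 1: derive deriv(a,e) via R0 from cites(a,e)
round 1: derive deriv(b,e) via R0 from cites(b,e)
round 1: derive deriv(c,c) via R0 from cites(c,c)
round 1: derive deriv(d,c) via R0 from cites(d,c)
round 1: derive deriv(e,d) via R0 from cites(e,d)
round 1: derive deriv(f,h) via R0 from cites(f,h)
round 1: derive deriv(g,e) via R0 from cites(g,e)
round 1: derive deriv(h,e) via R0 from cites(h,e)
round 1: derive deriv(h,h) via R0 from cites(h,h)
round 1: derive deriv(j,a) via R0 from cites(j,a)
round 1: derive deriv(j,c) via R0 from cites(j,c)
round 1: derive deriv(c,g) via R2 from cites(c,c), red(c,g)
round 1: derive deriv(d,g) via R2 from cites(d,c), red(c,g)
round 1: derive deriv(e,a) via R2 from cites(e,d), red(d,a)
round 1: derive deriv(e,j) via R2 from cites(e,d), red(d,j)
round 1: derive deriv(j,g) via R2 from cites(j,c), red(c,g)
round 2: derive deriv(c,b) via R1 from deriv(c,g), red(g,b)
round 2: derive deriv(d,b) via R1 from deriv(d,g), red(g,b)
round 2: derive deriv(j,b) via R1 from deriv(j,g), red(g,b)

deriv(a,e)
deriv(b,e)
deriv(c,b)
deriv(c,c)
deriv(c,g)
deriv(d,b)
deriv(d,c)
deriv(d,g)
deriv(e,a)
deriv(e,d)
deriv(e,j)
deriv(f,h)
deriv(g,e)
deriv(h,e)
deriv(h,h)
deriv(j,a)
deriv(j,b)
deriv(j,c)
deriv(j,g)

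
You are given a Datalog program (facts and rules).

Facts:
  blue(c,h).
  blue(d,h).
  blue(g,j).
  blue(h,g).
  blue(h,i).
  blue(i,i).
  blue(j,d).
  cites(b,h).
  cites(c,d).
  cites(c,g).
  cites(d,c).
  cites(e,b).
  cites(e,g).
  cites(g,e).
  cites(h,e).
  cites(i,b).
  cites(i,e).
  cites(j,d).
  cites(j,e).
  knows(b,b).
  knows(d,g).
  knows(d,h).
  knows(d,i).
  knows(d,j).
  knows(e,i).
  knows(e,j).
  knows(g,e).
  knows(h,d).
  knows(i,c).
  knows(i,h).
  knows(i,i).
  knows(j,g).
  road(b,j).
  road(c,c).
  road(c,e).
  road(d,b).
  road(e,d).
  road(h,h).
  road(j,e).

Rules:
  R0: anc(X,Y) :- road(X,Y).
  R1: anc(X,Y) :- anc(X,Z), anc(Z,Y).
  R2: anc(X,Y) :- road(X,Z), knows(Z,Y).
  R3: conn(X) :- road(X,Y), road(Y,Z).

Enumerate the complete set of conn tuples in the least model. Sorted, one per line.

conn(b)
conn(c)
conn(d)
conn(e)
conn(h)
conn(j)

round 1: derive conn(b) via R3 from road(b,j), road(j,e)
round 1: derive conn(c) via R3 from road(c,c), road(c,c)
round 1: derive conn(d) via R3 from road(d,b), road(b,j)
round 1: derive conn(e) via R3 from road(e,d), road(d,b)
round 1: derive conn(h) via R3 from road(h,h), road(h,h)
round 1: derive conn(j) via R3 from road(j,e), road(e,d)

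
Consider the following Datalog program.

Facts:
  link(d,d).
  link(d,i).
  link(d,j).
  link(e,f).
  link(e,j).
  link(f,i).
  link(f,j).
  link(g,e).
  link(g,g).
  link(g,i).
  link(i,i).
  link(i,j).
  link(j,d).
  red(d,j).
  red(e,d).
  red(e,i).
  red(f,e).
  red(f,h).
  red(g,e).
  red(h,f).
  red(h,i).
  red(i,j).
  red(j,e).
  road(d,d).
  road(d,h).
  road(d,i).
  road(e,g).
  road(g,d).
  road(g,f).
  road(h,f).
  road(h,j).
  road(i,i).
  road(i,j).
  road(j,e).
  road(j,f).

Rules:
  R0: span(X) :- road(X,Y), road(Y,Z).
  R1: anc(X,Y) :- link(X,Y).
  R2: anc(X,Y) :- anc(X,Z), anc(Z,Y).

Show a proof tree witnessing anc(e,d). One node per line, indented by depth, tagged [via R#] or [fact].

round 1: derive anc(d,d) via R1 from link(d,d)
round 1: derive anc(d,i) via R1 from link(d,i)
round 1: derive anc(d,j) via R1 from link(d,j)
round 1: derive anc(e,f) via R1 from link(e,f)
round 1: derive anc(e,j) via R1 from link(e,j)
round 1: derive anc(f,i) via R1 from link(f,i)
round 1: derive anc(f,j) via R1 from link(f,j)
round 1: derive anc(g,e) via R1 from link(g,e)
round 1: derive anc(g,g) via R1 from link(g,g)
round 1: derive anc(g,i) via R1 from link(g,i)
round 1: derive anc(i,i) via R1 from link(i,i)
round 1: derive anc(i,j) via R1 from link(i,j)
round 1: derive anc(j,d) via R1 from link(j,d)
round 2: derive anc(e,d) via R2 from anc(e,j), anc(j,d)
round 2: derive anc(e,i) via R2 from anc(e,f), anc(f,i)
round 2: derive anc(f,d) via R2 from anc(f,j), anc(j,d)
round 2: derive anc(g,f) via R2 from anc(g,e), anc(e,f)
round 2: derive anc(g,j) via R2 from anc(g,e), anc(e,j)
round 2: derive anc(i,d) via R2 from anc(i,j), anc(j,d)
round 2: derive anc(j,i) via R2 from anc(j,d), anc(d,i)
round 2: derive anc(j,j) via R2 from anc(j,d), anc(d,j)
round 3: derive anc(g,d) via R2 from anc(g,e), anc(e,d)

anc(e,d)  [via R2]
  anc(e,j)  [via R1]
    link(e,j)  [fact]
  anc(j,d)  [via R1]
    link(j,d)  [fact]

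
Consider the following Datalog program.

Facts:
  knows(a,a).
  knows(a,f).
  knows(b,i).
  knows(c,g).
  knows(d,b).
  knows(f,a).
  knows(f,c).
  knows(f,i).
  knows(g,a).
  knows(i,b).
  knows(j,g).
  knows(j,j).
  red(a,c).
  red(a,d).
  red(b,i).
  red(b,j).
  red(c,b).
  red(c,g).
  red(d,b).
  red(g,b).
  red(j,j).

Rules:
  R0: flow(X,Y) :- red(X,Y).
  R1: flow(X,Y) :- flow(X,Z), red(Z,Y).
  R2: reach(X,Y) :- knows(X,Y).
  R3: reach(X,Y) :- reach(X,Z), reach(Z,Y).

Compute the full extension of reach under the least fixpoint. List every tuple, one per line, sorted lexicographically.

reach(a,a)
reach(a,b)
reach(a,c)
reach(a,f)
reach(a,g)
reach(a,i)
reach(b,b)
reach(b,i)
reach(c,a)
reach(c,b)
reach(c,c)
reach(c,f)
reach(c,g)
reach(c,i)
reach(d,b)
reach(d,i)
reach(f,a)
reach(f,b)
reach(f,c)
reach(f,f)
reach(f,g)
reach(f,i)
reach(g,a)
reach(g,b)
reach(g,c)
reach(g,f)
reach(g,g)
reach(g,i)
reach(i,b)
reach(i,i)
reach(j,a)
reach(j,b)
reach(j,c)
reach(j,f)
reach(j,g)
reach(j,i)
reach(j,j)

round 1: derive reach(a,a) via R2 from knows(a,a)
round 1: derive reach(a,f) via R2 from knows(a,f)
round 1: derive reach(b,i) via R2 from knows(b,i)
round 1: derive reach(c,g) via R2 from knows(c,g)
round 1: derive reach(d,b) via R2 from knows(d,b)
round 1: derive reach(f,a) via R2 from knows(f,a)
round 1: derive reach(f,c) via R2 from knows(f,c)
round 1: derive reach(f,i) via R2 from knows(f,i)
round 1: derive reach(g,a) via R2 from knows(g,a)
round 1: derive reach(i,b) via R2 from knows(i,b)
round 1: derive reach(j,g) via R2 from knows(j,g)
round 1: derive reach(j,j) via R2 from knows(j,j)
round 2: derive reach(a,c) via R3 from reach(a,f), reach(f,c)
round 2: derive reach(a,i) via R3 from reach(a,f), reach(f,i)
round 2: derive reach(b,b) via R3 from reach(b,i), reach(i,b)
round 2: derive reach(c,a) via R3 from reach(c,g), reach(g,a)
round 2: derive reach(d,i) via R3 from reach(d,b), reach(b,i)
round 2: derive reach(f,b) via R3 from reach(f,i), reach(i,b)
round 2: derive reach(f,f) via R3 from reach(f,a), reach(a,f)
round 2: derive reach(f,g) via R3 from reach(f,c), reach(c,g)
round 2: derive reach(g,f) via R3 from reach(g,a), reach(a,f)
round 2: derive reach(i,i) via R3 from reach(i,b), reach(b,i)
round 2: derive reach(j,a) via R3 from reach(j,g), reach(g,a)
round 3: derive reach(a,b) via R3 from reach(a,f), reach(f,b)
round 3: derive reach(a,g) via R3 from reach(a,c), reach(c,g)
round 3: derive reach(c,c) via R3 from reach(c,a), reach(a,c)
round 3: derive reach(c,f) via R3 from reach(c,a), reach(a,f)
round 3: derive reach(c,i) via R3 from reach(c,a), reach(a,i)
round 3: derive reach(g,b) via R3 from reach(g,f), reach(f,b)
round 3: derive reach(g,c) via R3 from reach(g,a), reach(a,c)
round 3: derive reach(g,g) via R3 from reach(g,f), reach(f,g)
round 3: derive reach(g,i) via R3 from reach(g,a), reach(a,i)
round 3: derive reach(j,c) via R3 from reach(j,a), reach(a,c)
round 3: derive reach(j,f) via R3 from reach(j,a), reach(a,f)
round 3: derive reach(j,i) via R3 from reach(j,a), reach(a,i)
round 4: derive reach(c,b) via R3 from reach(c,a), reach(a,b)
round 4: derive reach(j,b) via R3 from reach(j,a), reach(a,b)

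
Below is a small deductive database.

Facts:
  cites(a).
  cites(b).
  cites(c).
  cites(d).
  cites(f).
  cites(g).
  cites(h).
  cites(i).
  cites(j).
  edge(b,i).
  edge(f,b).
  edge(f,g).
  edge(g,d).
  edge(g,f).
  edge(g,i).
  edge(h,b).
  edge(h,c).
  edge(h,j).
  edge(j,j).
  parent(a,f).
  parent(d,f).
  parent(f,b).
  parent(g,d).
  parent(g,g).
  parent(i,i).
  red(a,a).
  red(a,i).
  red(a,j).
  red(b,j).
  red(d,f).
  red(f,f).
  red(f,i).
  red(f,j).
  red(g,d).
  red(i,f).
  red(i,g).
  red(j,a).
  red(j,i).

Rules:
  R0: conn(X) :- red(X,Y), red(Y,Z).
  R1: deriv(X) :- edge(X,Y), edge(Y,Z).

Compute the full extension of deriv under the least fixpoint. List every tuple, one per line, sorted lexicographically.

deriv(f)
deriv(g)
deriv(h)
deriv(j)

round 1: derive deriv(f) via R1 from edge(f,b), edge(b,i)
round 1: derive deriv(g) via R1 from edge(g,f), edge(f,b)
round 1: derive deriv(h) via R1 from edge(h,b), edge(b,i)
round 1: derive deriv(j) via R1 from edge(j,j), edge(j,j)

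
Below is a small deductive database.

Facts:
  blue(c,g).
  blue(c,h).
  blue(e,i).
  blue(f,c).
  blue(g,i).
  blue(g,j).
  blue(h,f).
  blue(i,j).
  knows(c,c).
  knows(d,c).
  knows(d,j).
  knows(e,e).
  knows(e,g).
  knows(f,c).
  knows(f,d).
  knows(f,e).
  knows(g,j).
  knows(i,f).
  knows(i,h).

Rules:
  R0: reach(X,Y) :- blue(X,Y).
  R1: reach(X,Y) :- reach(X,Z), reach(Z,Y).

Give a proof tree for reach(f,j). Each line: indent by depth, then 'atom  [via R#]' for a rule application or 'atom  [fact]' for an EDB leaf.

reach(f,j)  [via R1]
  reach(f,c)  [via R0]
    blue(f,c)  [fact]
  reach(c,j)  [via R1]
    reach(c,g)  [via R0]
      blue(c,g)  [fact]
    reach(g,j)  [via R0]
      blue(g,j)  [fact]

round 1: derive reach(c,g) via R0 from blue(c,g)
round 1: derive reach(c,h) via R0 from blue(c,h)
round 1: derive reach(e,i) via R0 from blue(e,i)
round 1: derive reach(f,c) via R0 from blue(f,c)
round 1: derive reach(g,i) via R0 from blue(g,i)
round 1: derive reach(g,j) via R0 from blue(g,j)
round 1: derive reach(h,f) via R0 from blue(h,f)
round 1: derive reach(i,j) via R0 from blue(i,j)
round 2: derive reach(c,f) via R1 from reach(c,h), reach(h,f)
round 2: derive reach(c,i) via R1 from reach(c,g), reach(g,i)
round 2: derive reach(c,j) via R1 from reach(c,g), reach(g,j)
round 2: derive reach(e,j) via R1 from reach(e,i), reach(i,j)
round 2: derive reach(f,g) via R1 from reach(f,c), reach(c,g)
round 2: derive reach(f,h) via R1 from reach(f,c), reach(c,h)
round 2: derive reach(h,c) via R1 from reach(h,f), reach(f,c)
round 3: derive reach(c,c) via R1 from reach(c,f), reach(f,c)
round 3: derive reach(f,f) via R1 from reach(f,c), reach(c,f)
round 3: derive reach(f,i) via R1 from reach(f,c), reach(c,i)
round 3: derive reach(f,j) via R1 from reach(f,c), reach(c,j)
round 3: derive reach(h,g) via R1 from reach(h,c), reach(c,g)
round 3: derive reach(h,h) via R1 from reach(h,c), reach(c,h)
round 3: derive reach(h,i) via R1 from reach(h,c), reach(c,i)
round 3: derive reach(h,j) via R1 from reach(h,c), reach(c,j)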